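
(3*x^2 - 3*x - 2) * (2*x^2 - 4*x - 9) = 6*x^4 - 18*x^3 - 19*x^2 + 35*x + 18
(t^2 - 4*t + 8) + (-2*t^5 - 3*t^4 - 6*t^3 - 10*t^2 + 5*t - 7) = -2*t^5 - 3*t^4 - 6*t^3 - 9*t^2 + t + 1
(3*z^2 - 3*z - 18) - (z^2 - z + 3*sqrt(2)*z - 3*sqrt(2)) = 2*z^2 - 3*sqrt(2)*z - 2*z - 18 + 3*sqrt(2)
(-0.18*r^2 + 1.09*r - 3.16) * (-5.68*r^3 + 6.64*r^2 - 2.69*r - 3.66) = 1.0224*r^5 - 7.3864*r^4 + 25.6706*r^3 - 23.2557*r^2 + 4.511*r + 11.5656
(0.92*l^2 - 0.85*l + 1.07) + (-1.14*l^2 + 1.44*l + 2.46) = -0.22*l^2 + 0.59*l + 3.53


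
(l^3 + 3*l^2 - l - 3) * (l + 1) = l^4 + 4*l^3 + 2*l^2 - 4*l - 3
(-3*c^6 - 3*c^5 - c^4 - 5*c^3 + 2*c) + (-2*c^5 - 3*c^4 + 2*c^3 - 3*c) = -3*c^6 - 5*c^5 - 4*c^4 - 3*c^3 - c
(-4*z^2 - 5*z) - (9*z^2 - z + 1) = -13*z^2 - 4*z - 1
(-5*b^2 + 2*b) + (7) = -5*b^2 + 2*b + 7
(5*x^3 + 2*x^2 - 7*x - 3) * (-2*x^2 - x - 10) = -10*x^5 - 9*x^4 - 38*x^3 - 7*x^2 + 73*x + 30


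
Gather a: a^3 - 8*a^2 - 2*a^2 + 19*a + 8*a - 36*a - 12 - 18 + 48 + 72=a^3 - 10*a^2 - 9*a + 90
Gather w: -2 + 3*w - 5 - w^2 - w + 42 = -w^2 + 2*w + 35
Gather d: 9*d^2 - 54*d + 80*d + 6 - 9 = 9*d^2 + 26*d - 3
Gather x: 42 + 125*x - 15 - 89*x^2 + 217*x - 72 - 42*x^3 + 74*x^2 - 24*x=-42*x^3 - 15*x^2 + 318*x - 45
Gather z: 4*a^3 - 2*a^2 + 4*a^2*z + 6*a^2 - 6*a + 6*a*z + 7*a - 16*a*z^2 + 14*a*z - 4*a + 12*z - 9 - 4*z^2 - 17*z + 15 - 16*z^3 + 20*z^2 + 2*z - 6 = 4*a^3 + 4*a^2 - 3*a - 16*z^3 + z^2*(16 - 16*a) + z*(4*a^2 + 20*a - 3)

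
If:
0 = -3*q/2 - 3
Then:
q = -2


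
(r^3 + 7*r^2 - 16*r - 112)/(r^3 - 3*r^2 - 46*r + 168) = (r + 4)/(r - 6)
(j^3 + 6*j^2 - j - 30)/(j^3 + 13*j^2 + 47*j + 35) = (j^2 + j - 6)/(j^2 + 8*j + 7)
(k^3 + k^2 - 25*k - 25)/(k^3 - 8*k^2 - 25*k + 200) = (k + 1)/(k - 8)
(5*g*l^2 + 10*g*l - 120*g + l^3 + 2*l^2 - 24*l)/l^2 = 5*g + 10*g/l - 120*g/l^2 + l + 2 - 24/l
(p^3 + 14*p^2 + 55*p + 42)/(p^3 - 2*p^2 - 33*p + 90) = (p^2 + 8*p + 7)/(p^2 - 8*p + 15)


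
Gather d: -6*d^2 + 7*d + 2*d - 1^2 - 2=-6*d^2 + 9*d - 3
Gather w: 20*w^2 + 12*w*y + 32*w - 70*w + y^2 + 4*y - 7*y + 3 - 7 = 20*w^2 + w*(12*y - 38) + y^2 - 3*y - 4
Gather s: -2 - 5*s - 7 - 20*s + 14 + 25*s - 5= 0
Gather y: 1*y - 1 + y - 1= 2*y - 2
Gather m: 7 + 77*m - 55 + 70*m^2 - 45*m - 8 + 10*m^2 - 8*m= 80*m^2 + 24*m - 56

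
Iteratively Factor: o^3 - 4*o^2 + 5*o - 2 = (o - 2)*(o^2 - 2*o + 1) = (o - 2)*(o - 1)*(o - 1)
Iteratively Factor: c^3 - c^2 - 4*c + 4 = (c - 1)*(c^2 - 4) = (c - 1)*(c + 2)*(c - 2)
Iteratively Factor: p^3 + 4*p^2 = (p)*(p^2 + 4*p) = p^2*(p + 4)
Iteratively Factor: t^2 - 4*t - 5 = (t + 1)*(t - 5)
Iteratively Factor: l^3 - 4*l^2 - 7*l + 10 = (l - 1)*(l^2 - 3*l - 10) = (l - 1)*(l + 2)*(l - 5)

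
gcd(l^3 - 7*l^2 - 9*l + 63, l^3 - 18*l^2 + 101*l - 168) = l^2 - 10*l + 21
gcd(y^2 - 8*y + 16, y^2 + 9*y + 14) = 1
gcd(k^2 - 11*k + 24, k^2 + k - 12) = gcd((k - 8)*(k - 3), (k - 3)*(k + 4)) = k - 3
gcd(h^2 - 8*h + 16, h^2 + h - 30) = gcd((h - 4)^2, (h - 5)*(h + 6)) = 1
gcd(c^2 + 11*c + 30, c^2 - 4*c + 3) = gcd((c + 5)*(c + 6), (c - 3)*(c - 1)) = 1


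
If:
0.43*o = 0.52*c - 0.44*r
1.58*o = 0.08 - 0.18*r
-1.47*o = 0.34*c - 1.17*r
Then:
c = 0.10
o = 0.04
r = 0.08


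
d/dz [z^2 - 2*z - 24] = 2*z - 2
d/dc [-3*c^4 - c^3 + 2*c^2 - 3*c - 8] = -12*c^3 - 3*c^2 + 4*c - 3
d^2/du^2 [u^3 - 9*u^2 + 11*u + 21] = 6*u - 18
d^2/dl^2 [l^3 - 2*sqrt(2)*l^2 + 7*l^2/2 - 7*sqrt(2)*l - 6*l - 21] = 6*l - 4*sqrt(2) + 7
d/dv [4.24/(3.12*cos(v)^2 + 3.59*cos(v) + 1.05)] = (26.4576*cos(v) + 15.2216)*sin(v)/(3.12*cos(v)^2 + 3.59*cos(v) + 1.05)^2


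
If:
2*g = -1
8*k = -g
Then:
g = -1/2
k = 1/16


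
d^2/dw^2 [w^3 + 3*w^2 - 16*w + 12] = 6*w + 6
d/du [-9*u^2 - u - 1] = -18*u - 1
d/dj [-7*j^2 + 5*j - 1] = 5 - 14*j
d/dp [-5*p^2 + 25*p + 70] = 25 - 10*p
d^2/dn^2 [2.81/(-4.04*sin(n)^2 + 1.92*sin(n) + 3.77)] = (-183.454784*sin(n)^4 + 65.389824*sin(n)^3 + 93.6292*sin(n)^2 - 110.439744*sin(n) + 106.314664)/(-4.04*sin(n)^2 + 1.92*sin(n) + 3.77)^3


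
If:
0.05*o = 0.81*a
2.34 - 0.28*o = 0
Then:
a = 0.52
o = 8.36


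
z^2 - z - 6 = (z - 3)*(z + 2)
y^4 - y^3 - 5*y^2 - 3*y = y*(y - 3)*(y + 1)^2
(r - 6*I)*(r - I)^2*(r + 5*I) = r^4 - 3*I*r^3 + 27*r^2 - 59*I*r - 30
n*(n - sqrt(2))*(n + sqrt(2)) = n^3 - 2*n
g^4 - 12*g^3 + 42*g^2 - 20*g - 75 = (g - 5)^2*(g - 3)*(g + 1)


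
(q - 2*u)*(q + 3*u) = q^2 + q*u - 6*u^2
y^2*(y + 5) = y^3 + 5*y^2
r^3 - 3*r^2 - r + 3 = (r - 3)*(r - 1)*(r + 1)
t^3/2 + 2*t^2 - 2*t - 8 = (t/2 + 1)*(t - 2)*(t + 4)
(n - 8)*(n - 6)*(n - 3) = n^3 - 17*n^2 + 90*n - 144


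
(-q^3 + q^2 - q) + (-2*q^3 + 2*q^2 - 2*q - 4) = -3*q^3 + 3*q^2 - 3*q - 4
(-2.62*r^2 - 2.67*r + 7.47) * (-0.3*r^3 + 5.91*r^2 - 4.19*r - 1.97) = 0.786*r^5 - 14.6832*r^4 - 7.0429*r^3 + 60.4964*r^2 - 26.0394*r - 14.7159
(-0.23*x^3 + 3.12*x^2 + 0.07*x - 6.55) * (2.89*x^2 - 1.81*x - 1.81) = -0.6647*x^5 + 9.4331*x^4 - 5.0286*x^3 - 24.7034*x^2 + 11.7288*x + 11.8555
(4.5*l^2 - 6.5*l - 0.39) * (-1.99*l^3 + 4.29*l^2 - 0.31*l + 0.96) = -8.955*l^5 + 32.24*l^4 - 28.5039*l^3 + 4.6619*l^2 - 6.1191*l - 0.3744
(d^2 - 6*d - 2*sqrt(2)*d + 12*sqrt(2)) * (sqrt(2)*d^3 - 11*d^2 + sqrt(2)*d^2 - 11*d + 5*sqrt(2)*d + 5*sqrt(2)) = sqrt(2)*d^5 - 15*d^4 - 5*sqrt(2)*d^4 + 21*sqrt(2)*d^3 + 75*d^3 - 135*sqrt(2)*d^2 + 70*d^2 - 162*sqrt(2)*d + 100*d + 120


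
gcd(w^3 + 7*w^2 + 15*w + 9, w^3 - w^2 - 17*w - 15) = w^2 + 4*w + 3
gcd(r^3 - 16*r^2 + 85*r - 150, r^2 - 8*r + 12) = r - 6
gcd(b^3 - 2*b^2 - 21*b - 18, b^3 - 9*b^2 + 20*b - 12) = b - 6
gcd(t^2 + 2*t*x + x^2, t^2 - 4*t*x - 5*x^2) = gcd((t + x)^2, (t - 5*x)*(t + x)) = t + x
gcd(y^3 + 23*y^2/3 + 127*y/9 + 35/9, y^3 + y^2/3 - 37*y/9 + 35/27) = y + 7/3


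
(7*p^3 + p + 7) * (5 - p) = -7*p^4 + 35*p^3 - p^2 - 2*p + 35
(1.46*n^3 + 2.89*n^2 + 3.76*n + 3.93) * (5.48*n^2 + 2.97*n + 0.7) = 8.0008*n^5 + 20.1734*n^4 + 30.2101*n^3 + 34.7266*n^2 + 14.3041*n + 2.751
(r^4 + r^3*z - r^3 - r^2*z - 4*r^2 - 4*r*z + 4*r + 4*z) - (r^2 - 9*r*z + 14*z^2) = r^4 + r^3*z - r^3 - r^2*z - 5*r^2 + 5*r*z + 4*r - 14*z^2 + 4*z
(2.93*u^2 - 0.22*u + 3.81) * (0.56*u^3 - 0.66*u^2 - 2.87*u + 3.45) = 1.6408*u^5 - 2.057*u^4 - 6.1303*u^3 + 8.2253*u^2 - 11.6937*u + 13.1445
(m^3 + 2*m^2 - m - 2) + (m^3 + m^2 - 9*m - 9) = 2*m^3 + 3*m^2 - 10*m - 11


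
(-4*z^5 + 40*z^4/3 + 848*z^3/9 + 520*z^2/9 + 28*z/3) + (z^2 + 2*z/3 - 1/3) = -4*z^5 + 40*z^4/3 + 848*z^3/9 + 529*z^2/9 + 10*z - 1/3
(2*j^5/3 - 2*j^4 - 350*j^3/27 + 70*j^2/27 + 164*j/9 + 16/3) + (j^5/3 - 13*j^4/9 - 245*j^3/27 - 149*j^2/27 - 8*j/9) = j^5 - 31*j^4/9 - 595*j^3/27 - 79*j^2/27 + 52*j/3 + 16/3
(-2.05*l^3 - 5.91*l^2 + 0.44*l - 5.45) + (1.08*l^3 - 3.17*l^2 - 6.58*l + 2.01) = -0.97*l^3 - 9.08*l^2 - 6.14*l - 3.44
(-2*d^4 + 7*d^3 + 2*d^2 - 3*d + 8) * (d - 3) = -2*d^5 + 13*d^4 - 19*d^3 - 9*d^2 + 17*d - 24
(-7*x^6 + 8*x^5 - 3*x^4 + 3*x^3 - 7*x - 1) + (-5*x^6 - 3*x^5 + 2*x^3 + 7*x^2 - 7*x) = -12*x^6 + 5*x^5 - 3*x^4 + 5*x^3 + 7*x^2 - 14*x - 1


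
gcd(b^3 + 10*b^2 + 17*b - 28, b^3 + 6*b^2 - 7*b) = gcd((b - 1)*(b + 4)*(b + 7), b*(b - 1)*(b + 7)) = b^2 + 6*b - 7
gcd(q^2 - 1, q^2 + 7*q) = 1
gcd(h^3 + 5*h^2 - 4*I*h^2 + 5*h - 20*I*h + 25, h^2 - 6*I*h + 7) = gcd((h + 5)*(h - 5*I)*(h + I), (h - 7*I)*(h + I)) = h + I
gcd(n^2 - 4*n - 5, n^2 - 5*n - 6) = n + 1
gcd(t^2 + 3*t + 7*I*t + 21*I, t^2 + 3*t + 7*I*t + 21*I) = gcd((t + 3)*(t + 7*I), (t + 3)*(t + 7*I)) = t^2 + t*(3 + 7*I) + 21*I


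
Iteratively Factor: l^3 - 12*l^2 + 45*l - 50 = (l - 2)*(l^2 - 10*l + 25) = (l - 5)*(l - 2)*(l - 5)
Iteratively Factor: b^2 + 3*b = (b)*(b + 3)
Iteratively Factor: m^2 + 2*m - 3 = (m + 3)*(m - 1)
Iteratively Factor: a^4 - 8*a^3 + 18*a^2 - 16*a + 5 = (a - 1)*(a^3 - 7*a^2 + 11*a - 5) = (a - 5)*(a - 1)*(a^2 - 2*a + 1) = (a - 5)*(a - 1)^2*(a - 1)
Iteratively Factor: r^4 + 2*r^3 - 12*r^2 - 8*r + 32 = (r - 2)*(r^3 + 4*r^2 - 4*r - 16) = (r - 2)*(r + 2)*(r^2 + 2*r - 8) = (r - 2)^2*(r + 2)*(r + 4)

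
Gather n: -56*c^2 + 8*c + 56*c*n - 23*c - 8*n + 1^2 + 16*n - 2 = -56*c^2 - 15*c + n*(56*c + 8) - 1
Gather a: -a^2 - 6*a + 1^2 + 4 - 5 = -a^2 - 6*a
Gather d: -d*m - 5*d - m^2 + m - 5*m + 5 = d*(-m - 5) - m^2 - 4*m + 5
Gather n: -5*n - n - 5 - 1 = -6*n - 6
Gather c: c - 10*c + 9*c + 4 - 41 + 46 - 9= 0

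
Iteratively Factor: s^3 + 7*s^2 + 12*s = (s + 4)*(s^2 + 3*s) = s*(s + 4)*(s + 3)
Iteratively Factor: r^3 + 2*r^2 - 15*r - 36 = (r - 4)*(r^2 + 6*r + 9) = (r - 4)*(r + 3)*(r + 3)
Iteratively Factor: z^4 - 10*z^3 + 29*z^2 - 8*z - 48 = (z - 4)*(z^3 - 6*z^2 + 5*z + 12) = (z - 4)*(z + 1)*(z^2 - 7*z + 12) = (z - 4)*(z - 3)*(z + 1)*(z - 4)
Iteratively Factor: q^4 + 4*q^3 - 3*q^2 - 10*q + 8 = (q - 1)*(q^3 + 5*q^2 + 2*q - 8) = (q - 1)*(q + 2)*(q^2 + 3*q - 4) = (q - 1)^2*(q + 2)*(q + 4)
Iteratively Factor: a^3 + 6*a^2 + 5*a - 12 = (a + 3)*(a^2 + 3*a - 4) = (a - 1)*(a + 3)*(a + 4)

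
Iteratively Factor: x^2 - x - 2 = (x + 1)*(x - 2)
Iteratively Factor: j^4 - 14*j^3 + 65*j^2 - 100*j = (j - 4)*(j^3 - 10*j^2 + 25*j) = (j - 5)*(j - 4)*(j^2 - 5*j) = j*(j - 5)*(j - 4)*(j - 5)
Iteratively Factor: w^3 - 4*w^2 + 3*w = (w)*(w^2 - 4*w + 3) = w*(w - 1)*(w - 3)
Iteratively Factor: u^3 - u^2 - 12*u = (u - 4)*(u^2 + 3*u) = (u - 4)*(u + 3)*(u)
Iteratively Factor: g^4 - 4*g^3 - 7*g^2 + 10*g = (g + 2)*(g^3 - 6*g^2 + 5*g) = (g - 1)*(g + 2)*(g^2 - 5*g) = (g - 5)*(g - 1)*(g + 2)*(g)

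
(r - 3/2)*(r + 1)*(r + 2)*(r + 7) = r^4 + 17*r^3/2 + 8*r^2 - 41*r/2 - 21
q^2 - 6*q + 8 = (q - 4)*(q - 2)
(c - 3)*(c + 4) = c^2 + c - 12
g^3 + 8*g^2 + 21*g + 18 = (g + 2)*(g + 3)^2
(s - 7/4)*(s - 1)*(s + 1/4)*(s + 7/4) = s^4 - 3*s^3/4 - 53*s^2/16 + 147*s/64 + 49/64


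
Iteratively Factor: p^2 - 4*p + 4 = (p - 2)*(p - 2)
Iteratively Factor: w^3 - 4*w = (w - 2)*(w^2 + 2*w) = w*(w - 2)*(w + 2)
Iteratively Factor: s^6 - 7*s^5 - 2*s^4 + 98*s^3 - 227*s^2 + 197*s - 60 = (s - 3)*(s^5 - 4*s^4 - 14*s^3 + 56*s^2 - 59*s + 20) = (s - 3)*(s - 1)*(s^4 - 3*s^3 - 17*s^2 + 39*s - 20) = (s - 3)*(s - 1)^2*(s^3 - 2*s^2 - 19*s + 20) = (s - 3)*(s - 1)^2*(s + 4)*(s^2 - 6*s + 5) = (s - 5)*(s - 3)*(s - 1)^2*(s + 4)*(s - 1)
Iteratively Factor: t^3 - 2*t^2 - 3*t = (t)*(t^2 - 2*t - 3) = t*(t + 1)*(t - 3)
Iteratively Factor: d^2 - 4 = (d - 2)*(d + 2)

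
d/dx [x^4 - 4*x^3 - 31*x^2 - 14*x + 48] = 4*x^3 - 12*x^2 - 62*x - 14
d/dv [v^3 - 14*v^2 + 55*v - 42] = 3*v^2 - 28*v + 55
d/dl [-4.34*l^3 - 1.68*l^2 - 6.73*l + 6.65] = -13.02*l^2 - 3.36*l - 6.73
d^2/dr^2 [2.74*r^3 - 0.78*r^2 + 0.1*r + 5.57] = 16.44*r - 1.56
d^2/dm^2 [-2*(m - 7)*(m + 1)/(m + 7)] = -336/(m^3 + 21*m^2 + 147*m + 343)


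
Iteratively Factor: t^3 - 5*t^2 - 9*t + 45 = (t - 5)*(t^2 - 9) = (t - 5)*(t - 3)*(t + 3)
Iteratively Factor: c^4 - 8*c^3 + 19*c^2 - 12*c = (c - 3)*(c^3 - 5*c^2 + 4*c) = c*(c - 3)*(c^2 - 5*c + 4) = c*(c - 4)*(c - 3)*(c - 1)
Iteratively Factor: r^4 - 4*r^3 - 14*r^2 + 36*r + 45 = (r - 3)*(r^3 - r^2 - 17*r - 15) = (r - 3)*(r + 1)*(r^2 - 2*r - 15) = (r - 3)*(r + 1)*(r + 3)*(r - 5)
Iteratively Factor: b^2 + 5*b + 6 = (b + 3)*(b + 2)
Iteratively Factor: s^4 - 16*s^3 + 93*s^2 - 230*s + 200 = (s - 4)*(s^3 - 12*s^2 + 45*s - 50) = (s - 4)*(s - 2)*(s^2 - 10*s + 25) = (s - 5)*(s - 4)*(s - 2)*(s - 5)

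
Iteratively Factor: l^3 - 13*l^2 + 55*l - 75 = (l - 5)*(l^2 - 8*l + 15) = (l - 5)^2*(l - 3)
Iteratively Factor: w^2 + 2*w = (w)*(w + 2)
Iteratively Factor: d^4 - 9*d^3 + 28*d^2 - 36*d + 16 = (d - 1)*(d^3 - 8*d^2 + 20*d - 16) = (d - 2)*(d - 1)*(d^2 - 6*d + 8) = (d - 2)^2*(d - 1)*(d - 4)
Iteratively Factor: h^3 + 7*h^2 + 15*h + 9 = (h + 3)*(h^2 + 4*h + 3) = (h + 1)*(h + 3)*(h + 3)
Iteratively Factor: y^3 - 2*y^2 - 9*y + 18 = (y - 3)*(y^2 + y - 6) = (y - 3)*(y + 3)*(y - 2)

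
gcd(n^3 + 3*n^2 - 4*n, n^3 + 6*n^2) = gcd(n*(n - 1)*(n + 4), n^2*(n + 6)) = n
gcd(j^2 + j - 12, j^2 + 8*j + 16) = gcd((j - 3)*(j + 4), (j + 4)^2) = j + 4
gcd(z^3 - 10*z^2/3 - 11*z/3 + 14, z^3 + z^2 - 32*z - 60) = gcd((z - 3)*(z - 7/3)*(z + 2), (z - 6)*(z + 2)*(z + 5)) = z + 2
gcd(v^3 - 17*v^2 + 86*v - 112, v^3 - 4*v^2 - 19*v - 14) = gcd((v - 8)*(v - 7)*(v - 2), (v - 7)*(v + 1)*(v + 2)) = v - 7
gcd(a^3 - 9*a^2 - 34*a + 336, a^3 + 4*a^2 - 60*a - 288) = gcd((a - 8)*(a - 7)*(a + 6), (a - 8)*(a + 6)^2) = a^2 - 2*a - 48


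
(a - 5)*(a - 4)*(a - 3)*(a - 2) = a^4 - 14*a^3 + 71*a^2 - 154*a + 120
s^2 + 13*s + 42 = (s + 6)*(s + 7)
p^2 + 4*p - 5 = (p - 1)*(p + 5)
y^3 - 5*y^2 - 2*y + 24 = (y - 4)*(y - 3)*(y + 2)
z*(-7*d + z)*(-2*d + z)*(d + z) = 14*d^3*z + 5*d^2*z^2 - 8*d*z^3 + z^4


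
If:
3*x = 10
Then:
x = 10/3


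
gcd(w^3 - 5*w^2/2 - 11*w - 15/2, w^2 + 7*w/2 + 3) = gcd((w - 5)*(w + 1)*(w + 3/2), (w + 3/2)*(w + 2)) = w + 3/2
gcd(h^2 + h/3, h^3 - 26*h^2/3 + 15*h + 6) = h + 1/3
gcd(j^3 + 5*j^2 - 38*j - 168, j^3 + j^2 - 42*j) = j^2 + j - 42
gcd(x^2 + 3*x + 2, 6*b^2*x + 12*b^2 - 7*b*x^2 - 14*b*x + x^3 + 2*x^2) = x + 2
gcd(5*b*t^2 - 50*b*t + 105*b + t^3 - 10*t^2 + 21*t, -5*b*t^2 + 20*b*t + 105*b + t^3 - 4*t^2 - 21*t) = t - 7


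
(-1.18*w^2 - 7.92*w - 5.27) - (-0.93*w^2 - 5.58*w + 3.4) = -0.25*w^2 - 2.34*w - 8.67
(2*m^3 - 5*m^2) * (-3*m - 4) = -6*m^4 + 7*m^3 + 20*m^2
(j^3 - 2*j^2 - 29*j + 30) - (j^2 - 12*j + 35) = j^3 - 3*j^2 - 17*j - 5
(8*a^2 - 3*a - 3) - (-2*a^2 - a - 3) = 10*a^2 - 2*a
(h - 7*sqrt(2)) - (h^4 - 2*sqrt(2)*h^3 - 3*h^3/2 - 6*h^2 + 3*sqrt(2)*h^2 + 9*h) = -h^4 + 3*h^3/2 + 2*sqrt(2)*h^3 - 3*sqrt(2)*h^2 + 6*h^2 - 8*h - 7*sqrt(2)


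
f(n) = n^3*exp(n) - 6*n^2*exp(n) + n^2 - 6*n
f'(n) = n^3*exp(n) - 3*n^2*exp(n) - 12*n*exp(n) + 2*n - 6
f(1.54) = -56.21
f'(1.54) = -105.27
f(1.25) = -31.84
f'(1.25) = -65.40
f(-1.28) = 6.00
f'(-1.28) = -6.24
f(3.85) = -1505.87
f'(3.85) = -1577.31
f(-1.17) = 5.34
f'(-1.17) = -5.75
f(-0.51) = 2.30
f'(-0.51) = -3.89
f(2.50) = -275.24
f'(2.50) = -404.55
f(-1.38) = 6.65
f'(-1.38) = -6.69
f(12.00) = 140620211.79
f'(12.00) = 187493537.71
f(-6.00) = 70.93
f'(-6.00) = -18.62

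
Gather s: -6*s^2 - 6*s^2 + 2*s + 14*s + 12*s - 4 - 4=-12*s^2 + 28*s - 8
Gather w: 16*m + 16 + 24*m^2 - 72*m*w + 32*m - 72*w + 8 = 24*m^2 + 48*m + w*(-72*m - 72) + 24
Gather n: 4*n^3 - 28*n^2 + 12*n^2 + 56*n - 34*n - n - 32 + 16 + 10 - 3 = 4*n^3 - 16*n^2 + 21*n - 9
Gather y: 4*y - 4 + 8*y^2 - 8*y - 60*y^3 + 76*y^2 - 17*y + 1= -60*y^3 + 84*y^2 - 21*y - 3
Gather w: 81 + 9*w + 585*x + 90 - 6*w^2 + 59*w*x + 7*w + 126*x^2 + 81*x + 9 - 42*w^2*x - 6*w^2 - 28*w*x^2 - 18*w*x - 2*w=w^2*(-42*x - 12) + w*(-28*x^2 + 41*x + 14) + 126*x^2 + 666*x + 180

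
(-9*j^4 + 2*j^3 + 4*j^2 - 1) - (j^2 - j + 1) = -9*j^4 + 2*j^3 + 3*j^2 + j - 2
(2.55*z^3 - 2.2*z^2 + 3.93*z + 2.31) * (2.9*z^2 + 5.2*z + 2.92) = 7.395*z^5 + 6.88*z^4 + 7.403*z^3 + 20.711*z^2 + 23.4876*z + 6.7452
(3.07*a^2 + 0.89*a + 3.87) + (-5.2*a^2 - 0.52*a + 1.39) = -2.13*a^2 + 0.37*a + 5.26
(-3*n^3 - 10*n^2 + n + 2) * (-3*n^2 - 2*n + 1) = 9*n^5 + 36*n^4 + 14*n^3 - 18*n^2 - 3*n + 2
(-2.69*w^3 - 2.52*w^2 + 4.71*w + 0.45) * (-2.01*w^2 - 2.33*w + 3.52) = 5.4069*w^5 + 11.3329*w^4 - 13.0643*w^3 - 20.7492*w^2 + 15.5307*w + 1.584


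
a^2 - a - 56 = (a - 8)*(a + 7)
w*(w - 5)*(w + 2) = w^3 - 3*w^2 - 10*w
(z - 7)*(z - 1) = z^2 - 8*z + 7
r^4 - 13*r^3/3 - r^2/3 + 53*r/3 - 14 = (r - 3)*(r - 7/3)*(r - 1)*(r + 2)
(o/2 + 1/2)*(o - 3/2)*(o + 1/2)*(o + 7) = o^4/2 + 7*o^3/2 - 7*o^2/8 - 13*o/2 - 21/8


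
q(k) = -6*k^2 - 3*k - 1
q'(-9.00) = 105.00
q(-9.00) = -460.00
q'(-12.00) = 141.00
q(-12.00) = -829.00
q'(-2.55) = 27.60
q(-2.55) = -32.36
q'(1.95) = -26.40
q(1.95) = -29.66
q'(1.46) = -20.52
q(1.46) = -18.17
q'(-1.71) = 17.52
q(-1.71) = -13.41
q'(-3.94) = 44.28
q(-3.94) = -82.32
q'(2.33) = -30.96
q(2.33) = -40.56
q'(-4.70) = 53.40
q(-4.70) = -119.44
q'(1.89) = -25.68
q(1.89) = -28.10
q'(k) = -12*k - 3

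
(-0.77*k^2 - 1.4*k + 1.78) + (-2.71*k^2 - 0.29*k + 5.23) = -3.48*k^2 - 1.69*k + 7.01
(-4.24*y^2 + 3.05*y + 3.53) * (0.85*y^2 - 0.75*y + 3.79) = -3.604*y^4 + 5.7725*y^3 - 15.3566*y^2 + 8.912*y + 13.3787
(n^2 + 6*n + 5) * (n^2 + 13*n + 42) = n^4 + 19*n^3 + 125*n^2 + 317*n + 210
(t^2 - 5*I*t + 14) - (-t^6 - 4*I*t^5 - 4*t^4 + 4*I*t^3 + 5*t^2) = t^6 + 4*I*t^5 + 4*t^4 - 4*I*t^3 - 4*t^2 - 5*I*t + 14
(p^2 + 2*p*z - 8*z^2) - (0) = p^2 + 2*p*z - 8*z^2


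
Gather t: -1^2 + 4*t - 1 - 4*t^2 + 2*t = -4*t^2 + 6*t - 2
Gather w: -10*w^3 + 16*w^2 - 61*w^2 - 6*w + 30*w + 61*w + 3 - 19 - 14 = -10*w^3 - 45*w^2 + 85*w - 30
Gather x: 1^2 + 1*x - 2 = x - 1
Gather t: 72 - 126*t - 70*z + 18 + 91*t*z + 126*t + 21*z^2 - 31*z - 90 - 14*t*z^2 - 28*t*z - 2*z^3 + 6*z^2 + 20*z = t*(-14*z^2 + 63*z) - 2*z^3 + 27*z^2 - 81*z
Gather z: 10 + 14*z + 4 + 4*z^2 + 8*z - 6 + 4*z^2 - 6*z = 8*z^2 + 16*z + 8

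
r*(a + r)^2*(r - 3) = a^2*r^2 - 3*a^2*r + 2*a*r^3 - 6*a*r^2 + r^4 - 3*r^3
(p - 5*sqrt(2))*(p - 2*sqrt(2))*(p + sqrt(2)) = p^3 - 6*sqrt(2)*p^2 + 6*p + 20*sqrt(2)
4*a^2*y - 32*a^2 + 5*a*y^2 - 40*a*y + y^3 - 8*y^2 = (a + y)*(4*a + y)*(y - 8)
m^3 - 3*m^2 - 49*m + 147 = (m - 7)*(m - 3)*(m + 7)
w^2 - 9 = (w - 3)*(w + 3)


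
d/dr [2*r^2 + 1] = 4*r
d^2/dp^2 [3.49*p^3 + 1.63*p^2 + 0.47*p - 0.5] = 20.94*p + 3.26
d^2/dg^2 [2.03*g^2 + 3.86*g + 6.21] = 4.06000000000000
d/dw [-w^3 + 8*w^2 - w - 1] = -3*w^2 + 16*w - 1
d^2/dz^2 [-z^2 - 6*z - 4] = -2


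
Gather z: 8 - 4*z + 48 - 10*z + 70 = 126 - 14*z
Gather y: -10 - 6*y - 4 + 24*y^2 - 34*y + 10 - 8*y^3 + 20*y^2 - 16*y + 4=-8*y^3 + 44*y^2 - 56*y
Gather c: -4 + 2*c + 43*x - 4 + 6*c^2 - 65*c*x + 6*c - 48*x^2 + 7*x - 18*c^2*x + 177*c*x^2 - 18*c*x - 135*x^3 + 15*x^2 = c^2*(6 - 18*x) + c*(177*x^2 - 83*x + 8) - 135*x^3 - 33*x^2 + 50*x - 8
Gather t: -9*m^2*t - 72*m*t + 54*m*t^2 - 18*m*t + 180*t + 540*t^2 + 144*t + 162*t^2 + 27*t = t^2*(54*m + 702) + t*(-9*m^2 - 90*m + 351)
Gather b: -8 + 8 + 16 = 16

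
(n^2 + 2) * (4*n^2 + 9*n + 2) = 4*n^4 + 9*n^3 + 10*n^2 + 18*n + 4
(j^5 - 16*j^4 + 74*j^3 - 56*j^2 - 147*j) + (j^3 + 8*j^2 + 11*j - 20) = j^5 - 16*j^4 + 75*j^3 - 48*j^2 - 136*j - 20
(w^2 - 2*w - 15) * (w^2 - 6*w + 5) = w^4 - 8*w^3 + 2*w^2 + 80*w - 75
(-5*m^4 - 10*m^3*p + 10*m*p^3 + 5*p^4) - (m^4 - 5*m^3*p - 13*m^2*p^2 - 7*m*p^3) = -6*m^4 - 5*m^3*p + 13*m^2*p^2 + 17*m*p^3 + 5*p^4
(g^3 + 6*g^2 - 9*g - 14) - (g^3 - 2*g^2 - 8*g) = 8*g^2 - g - 14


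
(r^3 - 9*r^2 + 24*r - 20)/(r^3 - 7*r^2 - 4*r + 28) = (r^2 - 7*r + 10)/(r^2 - 5*r - 14)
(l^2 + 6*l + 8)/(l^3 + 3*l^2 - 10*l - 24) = 1/(l - 3)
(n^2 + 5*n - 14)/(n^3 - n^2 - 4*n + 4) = (n + 7)/(n^2 + n - 2)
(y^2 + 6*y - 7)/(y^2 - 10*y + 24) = (y^2 + 6*y - 7)/(y^2 - 10*y + 24)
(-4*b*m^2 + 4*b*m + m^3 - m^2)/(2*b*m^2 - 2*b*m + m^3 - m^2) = (-4*b + m)/(2*b + m)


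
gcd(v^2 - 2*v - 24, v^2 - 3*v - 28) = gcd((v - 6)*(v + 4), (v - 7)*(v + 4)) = v + 4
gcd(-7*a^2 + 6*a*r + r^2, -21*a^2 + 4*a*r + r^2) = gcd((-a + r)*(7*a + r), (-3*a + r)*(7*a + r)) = 7*a + r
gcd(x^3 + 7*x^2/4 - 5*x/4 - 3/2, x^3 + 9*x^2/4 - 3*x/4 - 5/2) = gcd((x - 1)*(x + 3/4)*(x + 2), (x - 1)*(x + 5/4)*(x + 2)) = x^2 + x - 2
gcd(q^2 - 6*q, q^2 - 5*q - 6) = q - 6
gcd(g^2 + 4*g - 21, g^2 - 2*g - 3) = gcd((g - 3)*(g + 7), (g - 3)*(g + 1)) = g - 3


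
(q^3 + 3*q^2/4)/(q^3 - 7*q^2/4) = (4*q + 3)/(4*q - 7)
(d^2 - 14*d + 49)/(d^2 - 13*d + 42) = (d - 7)/(d - 6)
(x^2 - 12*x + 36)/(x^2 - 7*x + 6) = (x - 6)/(x - 1)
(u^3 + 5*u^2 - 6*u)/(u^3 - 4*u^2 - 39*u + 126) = u*(u - 1)/(u^2 - 10*u + 21)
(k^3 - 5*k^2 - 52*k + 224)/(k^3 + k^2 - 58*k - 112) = (k - 4)/(k + 2)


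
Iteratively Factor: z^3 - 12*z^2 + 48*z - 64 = (z - 4)*(z^2 - 8*z + 16) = (z - 4)^2*(z - 4)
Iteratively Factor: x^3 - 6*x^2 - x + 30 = (x - 3)*(x^2 - 3*x - 10) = (x - 3)*(x + 2)*(x - 5)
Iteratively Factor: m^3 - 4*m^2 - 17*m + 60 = (m - 5)*(m^2 + m - 12) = (m - 5)*(m - 3)*(m + 4)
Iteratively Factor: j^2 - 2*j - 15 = (j - 5)*(j + 3)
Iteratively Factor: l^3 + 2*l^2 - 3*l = (l + 3)*(l^2 - l) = (l - 1)*(l + 3)*(l)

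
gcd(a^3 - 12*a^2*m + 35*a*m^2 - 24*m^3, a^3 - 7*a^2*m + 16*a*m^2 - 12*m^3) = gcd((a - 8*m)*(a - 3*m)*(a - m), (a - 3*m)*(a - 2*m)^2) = a - 3*m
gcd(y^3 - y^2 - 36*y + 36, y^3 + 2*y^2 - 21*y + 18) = y^2 + 5*y - 6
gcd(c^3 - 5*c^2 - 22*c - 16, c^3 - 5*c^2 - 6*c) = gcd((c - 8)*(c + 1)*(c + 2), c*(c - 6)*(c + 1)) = c + 1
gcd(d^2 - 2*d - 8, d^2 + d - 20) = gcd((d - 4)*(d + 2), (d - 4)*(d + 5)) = d - 4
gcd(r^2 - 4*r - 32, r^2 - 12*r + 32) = r - 8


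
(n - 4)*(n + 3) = n^2 - n - 12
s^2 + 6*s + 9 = (s + 3)^2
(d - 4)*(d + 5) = d^2 + d - 20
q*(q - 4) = q^2 - 4*q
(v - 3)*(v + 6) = v^2 + 3*v - 18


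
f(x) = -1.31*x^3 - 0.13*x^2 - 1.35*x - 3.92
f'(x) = -3.93*x^2 - 0.26*x - 1.35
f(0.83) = -5.88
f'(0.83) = -4.27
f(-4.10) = 89.72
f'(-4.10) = -66.35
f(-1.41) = 1.40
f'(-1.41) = -8.80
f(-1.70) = 4.44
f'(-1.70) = -12.27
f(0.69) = -5.34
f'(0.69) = -3.40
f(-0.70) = -2.59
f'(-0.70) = -3.09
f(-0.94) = -1.68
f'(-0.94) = -4.58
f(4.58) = -138.68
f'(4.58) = -84.98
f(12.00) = -2302.52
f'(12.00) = -570.39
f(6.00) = -299.66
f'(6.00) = -144.39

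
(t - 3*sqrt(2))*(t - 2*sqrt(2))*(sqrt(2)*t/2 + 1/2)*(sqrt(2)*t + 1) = t^4 - 4*sqrt(2)*t^3 + 5*t^2/2 + 19*sqrt(2)*t/2 + 6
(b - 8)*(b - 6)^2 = b^3 - 20*b^2 + 132*b - 288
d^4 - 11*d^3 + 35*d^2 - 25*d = d*(d - 5)^2*(d - 1)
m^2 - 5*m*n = m*(m - 5*n)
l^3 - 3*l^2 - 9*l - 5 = (l - 5)*(l + 1)^2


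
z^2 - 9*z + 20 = (z - 5)*(z - 4)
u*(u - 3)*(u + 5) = u^3 + 2*u^2 - 15*u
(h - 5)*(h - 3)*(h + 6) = h^3 - 2*h^2 - 33*h + 90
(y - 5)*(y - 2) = y^2 - 7*y + 10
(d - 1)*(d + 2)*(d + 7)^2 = d^4 + 15*d^3 + 61*d^2 + 21*d - 98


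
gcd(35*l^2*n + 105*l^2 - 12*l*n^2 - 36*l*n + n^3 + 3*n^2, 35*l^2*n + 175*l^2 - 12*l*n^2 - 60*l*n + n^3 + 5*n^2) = 35*l^2 - 12*l*n + n^2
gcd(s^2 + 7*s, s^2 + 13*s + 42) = s + 7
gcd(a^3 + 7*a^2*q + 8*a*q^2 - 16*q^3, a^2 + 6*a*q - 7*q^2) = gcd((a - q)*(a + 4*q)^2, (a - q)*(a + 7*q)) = -a + q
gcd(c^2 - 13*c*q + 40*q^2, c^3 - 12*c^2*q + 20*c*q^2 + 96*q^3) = -c + 8*q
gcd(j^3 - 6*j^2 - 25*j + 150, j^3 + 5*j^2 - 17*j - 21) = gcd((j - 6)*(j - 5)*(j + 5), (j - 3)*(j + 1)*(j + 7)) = 1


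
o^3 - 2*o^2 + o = o*(o - 1)^2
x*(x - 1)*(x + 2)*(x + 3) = x^4 + 4*x^3 + x^2 - 6*x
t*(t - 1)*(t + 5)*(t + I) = t^4 + 4*t^3 + I*t^3 - 5*t^2 + 4*I*t^2 - 5*I*t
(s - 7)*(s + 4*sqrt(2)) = s^2 - 7*s + 4*sqrt(2)*s - 28*sqrt(2)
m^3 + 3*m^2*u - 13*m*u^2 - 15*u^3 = (m - 3*u)*(m + u)*(m + 5*u)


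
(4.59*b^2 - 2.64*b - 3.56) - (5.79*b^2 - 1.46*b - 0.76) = -1.2*b^2 - 1.18*b - 2.8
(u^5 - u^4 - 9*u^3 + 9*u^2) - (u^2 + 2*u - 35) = u^5 - u^4 - 9*u^3 + 8*u^2 - 2*u + 35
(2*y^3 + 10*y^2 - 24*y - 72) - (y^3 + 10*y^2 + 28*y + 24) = y^3 - 52*y - 96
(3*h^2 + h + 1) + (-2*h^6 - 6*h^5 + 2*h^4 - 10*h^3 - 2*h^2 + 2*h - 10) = -2*h^6 - 6*h^5 + 2*h^4 - 10*h^3 + h^2 + 3*h - 9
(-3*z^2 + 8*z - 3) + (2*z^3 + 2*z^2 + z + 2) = 2*z^3 - z^2 + 9*z - 1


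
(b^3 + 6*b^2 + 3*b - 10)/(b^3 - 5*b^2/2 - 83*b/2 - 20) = 2*(b^2 + b - 2)/(2*b^2 - 15*b - 8)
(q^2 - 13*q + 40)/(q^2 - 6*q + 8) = (q^2 - 13*q + 40)/(q^2 - 6*q + 8)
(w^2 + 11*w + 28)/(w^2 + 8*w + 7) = (w + 4)/(w + 1)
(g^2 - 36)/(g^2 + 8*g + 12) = (g - 6)/(g + 2)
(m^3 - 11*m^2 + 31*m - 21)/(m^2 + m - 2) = (m^2 - 10*m + 21)/(m + 2)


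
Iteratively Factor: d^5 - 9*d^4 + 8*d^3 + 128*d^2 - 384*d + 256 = (d - 4)*(d^4 - 5*d^3 - 12*d^2 + 80*d - 64) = (d - 4)^2*(d^3 - d^2 - 16*d + 16) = (d - 4)^2*(d + 4)*(d^2 - 5*d + 4) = (d - 4)^2*(d - 1)*(d + 4)*(d - 4)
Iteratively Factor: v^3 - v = (v)*(v^2 - 1) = v*(v - 1)*(v + 1)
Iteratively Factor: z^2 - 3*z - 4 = (z - 4)*(z + 1)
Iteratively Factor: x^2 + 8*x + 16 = (x + 4)*(x + 4)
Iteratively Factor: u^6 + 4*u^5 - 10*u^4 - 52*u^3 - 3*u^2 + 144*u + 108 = (u + 2)*(u^5 + 2*u^4 - 14*u^3 - 24*u^2 + 45*u + 54) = (u + 2)*(u + 3)*(u^4 - u^3 - 11*u^2 + 9*u + 18) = (u + 2)*(u + 3)^2*(u^3 - 4*u^2 + u + 6) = (u + 1)*(u + 2)*(u + 3)^2*(u^2 - 5*u + 6) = (u - 3)*(u + 1)*(u + 2)*(u + 3)^2*(u - 2)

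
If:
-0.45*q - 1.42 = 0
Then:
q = -3.16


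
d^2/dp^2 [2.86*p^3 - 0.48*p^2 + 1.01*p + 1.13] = 17.16*p - 0.96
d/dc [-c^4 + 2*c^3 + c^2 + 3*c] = -4*c^3 + 6*c^2 + 2*c + 3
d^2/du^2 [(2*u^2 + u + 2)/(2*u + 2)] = 3/(u^3 + 3*u^2 + 3*u + 1)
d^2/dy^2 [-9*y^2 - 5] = -18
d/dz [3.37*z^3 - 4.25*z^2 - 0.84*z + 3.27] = 10.11*z^2 - 8.5*z - 0.84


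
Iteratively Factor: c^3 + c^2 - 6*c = (c)*(c^2 + c - 6) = c*(c + 3)*(c - 2)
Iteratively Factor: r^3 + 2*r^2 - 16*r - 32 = (r + 2)*(r^2 - 16) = (r + 2)*(r + 4)*(r - 4)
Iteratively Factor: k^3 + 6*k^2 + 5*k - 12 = (k + 4)*(k^2 + 2*k - 3) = (k + 3)*(k + 4)*(k - 1)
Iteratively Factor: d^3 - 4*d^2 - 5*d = (d)*(d^2 - 4*d - 5) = d*(d + 1)*(d - 5)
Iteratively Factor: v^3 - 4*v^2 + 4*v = (v)*(v^2 - 4*v + 4) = v*(v - 2)*(v - 2)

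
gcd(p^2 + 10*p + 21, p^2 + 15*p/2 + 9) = 1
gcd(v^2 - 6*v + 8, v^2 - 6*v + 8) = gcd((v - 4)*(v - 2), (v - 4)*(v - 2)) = v^2 - 6*v + 8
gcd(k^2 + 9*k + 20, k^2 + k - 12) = k + 4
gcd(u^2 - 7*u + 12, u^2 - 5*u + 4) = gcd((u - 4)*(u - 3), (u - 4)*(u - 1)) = u - 4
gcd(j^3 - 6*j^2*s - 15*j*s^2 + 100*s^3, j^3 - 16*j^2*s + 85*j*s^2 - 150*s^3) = j^2 - 10*j*s + 25*s^2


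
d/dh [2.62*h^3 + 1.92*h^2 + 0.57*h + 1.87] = 7.86*h^2 + 3.84*h + 0.57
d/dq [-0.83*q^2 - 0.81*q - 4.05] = -1.66*q - 0.81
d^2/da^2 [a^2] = 2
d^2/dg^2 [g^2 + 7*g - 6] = 2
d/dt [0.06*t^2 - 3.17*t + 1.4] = 0.12*t - 3.17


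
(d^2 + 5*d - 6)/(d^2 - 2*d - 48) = (d - 1)/(d - 8)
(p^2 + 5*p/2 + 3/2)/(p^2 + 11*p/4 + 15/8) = 4*(p + 1)/(4*p + 5)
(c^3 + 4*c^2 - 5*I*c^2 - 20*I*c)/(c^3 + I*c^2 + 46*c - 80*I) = c*(c + 4)/(c^2 + 6*I*c + 16)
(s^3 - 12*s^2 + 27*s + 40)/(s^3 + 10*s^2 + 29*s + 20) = (s^2 - 13*s + 40)/(s^2 + 9*s + 20)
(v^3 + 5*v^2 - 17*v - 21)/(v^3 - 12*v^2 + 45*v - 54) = (v^2 + 8*v + 7)/(v^2 - 9*v + 18)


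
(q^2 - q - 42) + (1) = q^2 - q - 41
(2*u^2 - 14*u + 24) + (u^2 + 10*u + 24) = 3*u^2 - 4*u + 48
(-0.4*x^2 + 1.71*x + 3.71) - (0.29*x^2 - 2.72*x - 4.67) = -0.69*x^2 + 4.43*x + 8.38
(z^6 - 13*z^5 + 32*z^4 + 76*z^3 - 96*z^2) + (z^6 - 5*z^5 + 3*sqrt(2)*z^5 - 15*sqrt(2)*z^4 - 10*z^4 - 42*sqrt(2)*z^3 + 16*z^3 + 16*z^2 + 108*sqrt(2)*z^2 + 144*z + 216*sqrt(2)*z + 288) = 2*z^6 - 18*z^5 + 3*sqrt(2)*z^5 - 15*sqrt(2)*z^4 + 22*z^4 - 42*sqrt(2)*z^3 + 92*z^3 - 80*z^2 + 108*sqrt(2)*z^2 + 144*z + 216*sqrt(2)*z + 288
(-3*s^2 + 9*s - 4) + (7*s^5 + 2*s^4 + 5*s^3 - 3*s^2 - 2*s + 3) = 7*s^5 + 2*s^4 + 5*s^3 - 6*s^2 + 7*s - 1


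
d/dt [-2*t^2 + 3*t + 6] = 3 - 4*t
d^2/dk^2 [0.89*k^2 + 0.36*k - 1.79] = 1.78000000000000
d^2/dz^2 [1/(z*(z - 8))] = 2*(z^2 + z*(z - 8) + (z - 8)^2)/(z^3*(z - 8)^3)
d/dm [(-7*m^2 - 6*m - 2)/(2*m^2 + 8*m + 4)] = (-11*m^2 - 12*m - 2)/(m^4 + 8*m^3 + 20*m^2 + 16*m + 4)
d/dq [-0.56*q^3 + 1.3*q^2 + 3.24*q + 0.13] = -1.68*q^2 + 2.6*q + 3.24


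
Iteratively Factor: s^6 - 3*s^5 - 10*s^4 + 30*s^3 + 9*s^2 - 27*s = (s + 3)*(s^5 - 6*s^4 + 8*s^3 + 6*s^2 - 9*s) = (s + 1)*(s + 3)*(s^4 - 7*s^3 + 15*s^2 - 9*s) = (s - 1)*(s + 1)*(s + 3)*(s^3 - 6*s^2 + 9*s) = (s - 3)*(s - 1)*(s + 1)*(s + 3)*(s^2 - 3*s) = s*(s - 3)*(s - 1)*(s + 1)*(s + 3)*(s - 3)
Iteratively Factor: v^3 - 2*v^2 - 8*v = (v - 4)*(v^2 + 2*v) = v*(v - 4)*(v + 2)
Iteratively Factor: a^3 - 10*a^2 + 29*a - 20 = (a - 5)*(a^2 - 5*a + 4) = (a - 5)*(a - 4)*(a - 1)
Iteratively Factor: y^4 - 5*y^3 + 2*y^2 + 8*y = (y + 1)*(y^3 - 6*y^2 + 8*y) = (y - 2)*(y + 1)*(y^2 - 4*y) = (y - 4)*(y - 2)*(y + 1)*(y)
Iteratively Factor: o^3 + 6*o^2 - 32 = (o + 4)*(o^2 + 2*o - 8) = (o - 2)*(o + 4)*(o + 4)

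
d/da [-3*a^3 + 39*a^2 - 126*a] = -9*a^2 + 78*a - 126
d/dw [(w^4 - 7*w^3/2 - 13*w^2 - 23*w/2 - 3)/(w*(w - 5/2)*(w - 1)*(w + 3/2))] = 2*(12*w^6 + 164*w^5 + 235*w^4 - 482*w^3 - 787*w^2 - 132*w + 90)/(w^2*(16*w^6 - 64*w^5 - 24*w^4 + 296*w^3 - 119*w^2 - 330*w + 225))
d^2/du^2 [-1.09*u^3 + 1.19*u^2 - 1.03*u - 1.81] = 2.38 - 6.54*u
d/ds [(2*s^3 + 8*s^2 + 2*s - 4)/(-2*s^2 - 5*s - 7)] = 2*(-2*s^4 - 10*s^3 - 39*s^2 - 64*s - 17)/(4*s^4 + 20*s^3 + 53*s^2 + 70*s + 49)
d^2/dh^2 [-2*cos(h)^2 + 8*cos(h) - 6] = -8*cos(h) + 4*cos(2*h)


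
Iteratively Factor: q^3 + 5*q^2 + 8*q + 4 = (q + 1)*(q^2 + 4*q + 4) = (q + 1)*(q + 2)*(q + 2)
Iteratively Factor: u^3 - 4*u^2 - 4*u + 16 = (u - 2)*(u^2 - 2*u - 8) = (u - 2)*(u + 2)*(u - 4)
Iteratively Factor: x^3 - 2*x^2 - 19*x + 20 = (x - 5)*(x^2 + 3*x - 4) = (x - 5)*(x - 1)*(x + 4)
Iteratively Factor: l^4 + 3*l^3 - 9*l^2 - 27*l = (l - 3)*(l^3 + 6*l^2 + 9*l) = l*(l - 3)*(l^2 + 6*l + 9) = l*(l - 3)*(l + 3)*(l + 3)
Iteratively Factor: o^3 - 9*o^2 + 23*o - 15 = (o - 3)*(o^2 - 6*o + 5) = (o - 5)*(o - 3)*(o - 1)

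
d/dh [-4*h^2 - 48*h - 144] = -8*h - 48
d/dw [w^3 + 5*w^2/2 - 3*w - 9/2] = 3*w^2 + 5*w - 3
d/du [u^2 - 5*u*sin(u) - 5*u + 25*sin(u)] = -5*u*cos(u) + 2*u - 5*sin(u) + 25*cos(u) - 5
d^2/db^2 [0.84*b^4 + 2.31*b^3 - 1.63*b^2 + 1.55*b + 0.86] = 10.08*b^2 + 13.86*b - 3.26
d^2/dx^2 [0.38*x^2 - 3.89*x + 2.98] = 0.760000000000000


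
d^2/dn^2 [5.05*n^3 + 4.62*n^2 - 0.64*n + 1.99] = 30.3*n + 9.24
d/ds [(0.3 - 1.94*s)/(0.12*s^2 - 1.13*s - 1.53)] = (0.2328*s^2 - 0.072*s + 3.3072)/(0.0144*s^4 - 0.2712*s^3 + 0.9097*s^2 + 3.4578*s + 2.3409)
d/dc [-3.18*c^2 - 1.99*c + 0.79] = -6.36*c - 1.99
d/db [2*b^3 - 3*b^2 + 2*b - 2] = 6*b^2 - 6*b + 2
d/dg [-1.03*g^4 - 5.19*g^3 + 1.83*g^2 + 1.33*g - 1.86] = -4.12*g^3 - 15.57*g^2 + 3.66*g + 1.33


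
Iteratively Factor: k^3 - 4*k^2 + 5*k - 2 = (k - 1)*(k^2 - 3*k + 2) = (k - 2)*(k - 1)*(k - 1)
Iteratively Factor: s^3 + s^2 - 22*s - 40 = (s + 4)*(s^2 - 3*s - 10) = (s - 5)*(s + 4)*(s + 2)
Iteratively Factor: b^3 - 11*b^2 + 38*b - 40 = (b - 5)*(b^2 - 6*b + 8) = (b - 5)*(b - 2)*(b - 4)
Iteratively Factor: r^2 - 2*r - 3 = (r + 1)*(r - 3)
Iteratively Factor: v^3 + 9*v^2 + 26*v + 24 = (v + 4)*(v^2 + 5*v + 6) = (v + 3)*(v + 4)*(v + 2)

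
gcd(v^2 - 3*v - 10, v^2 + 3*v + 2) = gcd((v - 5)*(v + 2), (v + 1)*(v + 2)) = v + 2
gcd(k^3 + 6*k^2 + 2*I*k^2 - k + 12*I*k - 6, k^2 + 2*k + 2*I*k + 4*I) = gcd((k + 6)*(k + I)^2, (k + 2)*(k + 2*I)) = 1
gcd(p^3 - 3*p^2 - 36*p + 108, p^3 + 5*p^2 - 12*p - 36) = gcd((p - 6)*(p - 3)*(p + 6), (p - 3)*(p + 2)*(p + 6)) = p^2 + 3*p - 18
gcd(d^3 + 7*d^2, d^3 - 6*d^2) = d^2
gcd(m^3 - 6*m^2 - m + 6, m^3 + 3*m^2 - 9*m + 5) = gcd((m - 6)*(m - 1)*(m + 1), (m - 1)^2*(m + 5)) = m - 1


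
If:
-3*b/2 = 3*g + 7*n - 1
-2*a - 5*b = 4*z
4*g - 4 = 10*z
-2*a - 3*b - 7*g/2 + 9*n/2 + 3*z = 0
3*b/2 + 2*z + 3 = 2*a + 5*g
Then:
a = 5767/2015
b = -1006/2015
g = -410/403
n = 1382/2015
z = -1626/2015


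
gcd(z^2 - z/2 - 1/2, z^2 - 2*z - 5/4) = z + 1/2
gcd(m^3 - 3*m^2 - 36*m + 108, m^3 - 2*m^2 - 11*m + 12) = 1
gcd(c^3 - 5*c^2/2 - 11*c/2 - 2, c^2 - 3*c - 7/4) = c + 1/2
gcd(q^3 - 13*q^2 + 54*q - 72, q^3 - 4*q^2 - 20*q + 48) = q - 6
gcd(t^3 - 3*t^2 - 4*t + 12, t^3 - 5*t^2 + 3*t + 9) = t - 3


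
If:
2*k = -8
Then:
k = -4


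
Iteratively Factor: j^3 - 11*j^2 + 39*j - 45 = (j - 3)*(j^2 - 8*j + 15) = (j - 3)^2*(j - 5)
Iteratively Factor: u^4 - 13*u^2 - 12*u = (u - 4)*(u^3 + 4*u^2 + 3*u) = u*(u - 4)*(u^2 + 4*u + 3) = u*(u - 4)*(u + 1)*(u + 3)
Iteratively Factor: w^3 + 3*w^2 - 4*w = (w + 4)*(w^2 - w) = (w - 1)*(w + 4)*(w)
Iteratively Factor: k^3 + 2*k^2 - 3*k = (k)*(k^2 + 2*k - 3) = k*(k - 1)*(k + 3)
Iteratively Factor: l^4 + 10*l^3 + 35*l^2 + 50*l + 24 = (l + 1)*(l^3 + 9*l^2 + 26*l + 24) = (l + 1)*(l + 4)*(l^2 + 5*l + 6) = (l + 1)*(l + 3)*(l + 4)*(l + 2)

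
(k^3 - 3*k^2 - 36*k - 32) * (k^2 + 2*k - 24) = k^5 - k^4 - 66*k^3 - 32*k^2 + 800*k + 768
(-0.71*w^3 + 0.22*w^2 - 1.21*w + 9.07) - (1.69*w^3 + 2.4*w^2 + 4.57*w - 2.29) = -2.4*w^3 - 2.18*w^2 - 5.78*w + 11.36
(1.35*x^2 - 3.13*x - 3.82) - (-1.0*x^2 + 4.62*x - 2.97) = 2.35*x^2 - 7.75*x - 0.85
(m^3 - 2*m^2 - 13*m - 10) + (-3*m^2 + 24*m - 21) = m^3 - 5*m^2 + 11*m - 31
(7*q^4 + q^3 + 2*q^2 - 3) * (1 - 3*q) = -21*q^5 + 4*q^4 - 5*q^3 + 2*q^2 + 9*q - 3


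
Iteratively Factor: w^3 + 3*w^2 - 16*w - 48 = (w + 4)*(w^2 - w - 12) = (w - 4)*(w + 4)*(w + 3)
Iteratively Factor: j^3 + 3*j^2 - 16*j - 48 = (j + 4)*(j^2 - j - 12) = (j + 3)*(j + 4)*(j - 4)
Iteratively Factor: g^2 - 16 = (g - 4)*(g + 4)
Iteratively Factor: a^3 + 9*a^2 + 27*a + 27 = (a + 3)*(a^2 + 6*a + 9) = (a + 3)^2*(a + 3)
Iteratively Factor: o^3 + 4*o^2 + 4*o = (o + 2)*(o^2 + 2*o) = (o + 2)^2*(o)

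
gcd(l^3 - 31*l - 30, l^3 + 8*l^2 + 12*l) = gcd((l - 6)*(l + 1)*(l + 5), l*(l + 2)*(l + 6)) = 1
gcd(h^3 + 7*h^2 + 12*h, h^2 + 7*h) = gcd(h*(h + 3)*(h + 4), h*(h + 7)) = h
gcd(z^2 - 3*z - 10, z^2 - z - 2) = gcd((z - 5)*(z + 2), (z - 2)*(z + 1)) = 1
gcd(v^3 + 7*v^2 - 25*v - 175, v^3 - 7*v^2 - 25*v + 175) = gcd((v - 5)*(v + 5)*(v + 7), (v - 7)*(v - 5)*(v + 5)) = v^2 - 25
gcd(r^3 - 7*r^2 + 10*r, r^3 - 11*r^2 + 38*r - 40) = r^2 - 7*r + 10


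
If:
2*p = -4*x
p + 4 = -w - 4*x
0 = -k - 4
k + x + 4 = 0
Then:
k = -4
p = 0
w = -4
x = 0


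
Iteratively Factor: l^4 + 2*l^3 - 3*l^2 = (l + 3)*(l^3 - l^2) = l*(l + 3)*(l^2 - l) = l*(l - 1)*(l + 3)*(l)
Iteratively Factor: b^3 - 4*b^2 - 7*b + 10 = (b - 1)*(b^2 - 3*b - 10) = (b - 1)*(b + 2)*(b - 5)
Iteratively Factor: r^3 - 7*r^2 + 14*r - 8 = (r - 4)*(r^2 - 3*r + 2) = (r - 4)*(r - 1)*(r - 2)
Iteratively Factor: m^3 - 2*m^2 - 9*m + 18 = (m - 2)*(m^2 - 9) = (m - 2)*(m + 3)*(m - 3)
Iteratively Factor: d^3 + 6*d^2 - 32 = (d + 4)*(d^2 + 2*d - 8) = (d - 2)*(d + 4)*(d + 4)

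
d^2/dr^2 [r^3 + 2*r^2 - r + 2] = 6*r + 4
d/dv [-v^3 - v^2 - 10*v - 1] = -3*v^2 - 2*v - 10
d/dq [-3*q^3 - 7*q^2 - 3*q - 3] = -9*q^2 - 14*q - 3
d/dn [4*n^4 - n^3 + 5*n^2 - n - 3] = 16*n^3 - 3*n^2 + 10*n - 1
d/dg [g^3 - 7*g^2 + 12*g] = 3*g^2 - 14*g + 12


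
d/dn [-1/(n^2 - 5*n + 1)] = (2*n - 5)/(n^2 - 5*n + 1)^2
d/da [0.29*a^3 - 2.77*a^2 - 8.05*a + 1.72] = 0.87*a^2 - 5.54*a - 8.05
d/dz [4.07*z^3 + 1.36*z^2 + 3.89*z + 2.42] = 12.21*z^2 + 2.72*z + 3.89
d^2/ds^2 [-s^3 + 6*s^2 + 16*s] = 12 - 6*s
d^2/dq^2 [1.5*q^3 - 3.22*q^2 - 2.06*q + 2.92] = 9.0*q - 6.44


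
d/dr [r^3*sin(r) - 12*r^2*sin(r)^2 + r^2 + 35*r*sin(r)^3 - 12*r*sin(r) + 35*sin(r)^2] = r^3*cos(r) + 3*r^2*sin(r) - 12*r^2*sin(2*r) + 57*r*cos(r)/4 + 12*r*cos(2*r) - 105*r*cos(3*r)/4 - 10*r + 57*sin(r)/4 + 35*sin(2*r) - 35*sin(3*r)/4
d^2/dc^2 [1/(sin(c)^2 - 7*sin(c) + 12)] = (-4*sin(c)^4 + 21*sin(c)^3 + 5*sin(c)^2 - 126*sin(c) + 74)/(sin(c)^2 - 7*sin(c) + 12)^3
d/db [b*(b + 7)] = 2*b + 7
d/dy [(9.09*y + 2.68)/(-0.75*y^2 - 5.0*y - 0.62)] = (6.8175*y^2 + 4.02*y + 7.7642)/(0.5625*y^4 + 7.5*y^3 + 25.93*y^2 + 6.2*y + 0.3844)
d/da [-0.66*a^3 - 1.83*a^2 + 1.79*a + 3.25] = -1.98*a^2 - 3.66*a + 1.79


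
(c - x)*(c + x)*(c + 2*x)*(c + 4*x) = c^4 + 6*c^3*x + 7*c^2*x^2 - 6*c*x^3 - 8*x^4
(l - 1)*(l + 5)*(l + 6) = l^3 + 10*l^2 + 19*l - 30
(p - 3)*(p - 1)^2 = p^3 - 5*p^2 + 7*p - 3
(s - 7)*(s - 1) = s^2 - 8*s + 7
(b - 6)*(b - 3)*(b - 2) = b^3 - 11*b^2 + 36*b - 36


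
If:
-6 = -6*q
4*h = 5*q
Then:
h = 5/4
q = 1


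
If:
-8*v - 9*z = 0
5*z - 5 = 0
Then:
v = -9/8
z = 1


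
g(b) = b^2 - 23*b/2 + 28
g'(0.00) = -11.50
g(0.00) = 28.00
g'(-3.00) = -17.50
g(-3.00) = 71.50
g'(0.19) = -11.12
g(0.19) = 25.85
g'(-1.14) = -13.78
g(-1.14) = 42.41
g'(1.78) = -7.94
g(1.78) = 10.70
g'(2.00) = -7.50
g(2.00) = 9.00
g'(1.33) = -8.84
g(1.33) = 14.47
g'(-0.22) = -11.94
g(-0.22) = 30.58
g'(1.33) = -8.84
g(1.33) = 14.47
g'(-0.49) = -12.48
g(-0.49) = 33.88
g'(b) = 2*b - 23/2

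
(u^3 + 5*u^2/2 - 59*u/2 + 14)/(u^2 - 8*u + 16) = (2*u^2 + 13*u - 7)/(2*(u - 4))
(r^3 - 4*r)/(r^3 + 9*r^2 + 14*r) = (r - 2)/(r + 7)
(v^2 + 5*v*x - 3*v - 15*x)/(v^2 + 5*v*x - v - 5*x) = (v - 3)/(v - 1)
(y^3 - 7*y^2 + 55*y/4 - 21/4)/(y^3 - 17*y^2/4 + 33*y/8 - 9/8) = 2*(2*y - 7)/(4*y - 3)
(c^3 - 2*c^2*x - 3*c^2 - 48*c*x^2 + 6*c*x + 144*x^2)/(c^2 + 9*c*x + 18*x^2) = (c^2 - 8*c*x - 3*c + 24*x)/(c + 3*x)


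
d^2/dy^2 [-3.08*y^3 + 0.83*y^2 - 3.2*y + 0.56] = 1.66 - 18.48*y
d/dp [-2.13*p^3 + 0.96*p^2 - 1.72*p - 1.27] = -6.39*p^2 + 1.92*p - 1.72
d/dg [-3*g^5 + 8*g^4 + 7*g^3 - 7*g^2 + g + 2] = -15*g^4 + 32*g^3 + 21*g^2 - 14*g + 1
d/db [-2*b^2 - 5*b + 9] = -4*b - 5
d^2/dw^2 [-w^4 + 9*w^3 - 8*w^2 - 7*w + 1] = -12*w^2 + 54*w - 16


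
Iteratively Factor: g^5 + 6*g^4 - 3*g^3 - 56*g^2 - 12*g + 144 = (g - 2)*(g^4 + 8*g^3 + 13*g^2 - 30*g - 72) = (g - 2)*(g + 3)*(g^3 + 5*g^2 - 2*g - 24) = (g - 2)*(g + 3)*(g + 4)*(g^2 + g - 6) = (g - 2)*(g + 3)^2*(g + 4)*(g - 2)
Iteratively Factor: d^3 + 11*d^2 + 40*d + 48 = (d + 4)*(d^2 + 7*d + 12) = (d + 3)*(d + 4)*(d + 4)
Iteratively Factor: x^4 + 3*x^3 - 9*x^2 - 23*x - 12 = (x + 4)*(x^3 - x^2 - 5*x - 3) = (x - 3)*(x + 4)*(x^2 + 2*x + 1) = (x - 3)*(x + 1)*(x + 4)*(x + 1)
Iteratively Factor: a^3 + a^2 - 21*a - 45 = (a + 3)*(a^2 - 2*a - 15) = (a - 5)*(a + 3)*(a + 3)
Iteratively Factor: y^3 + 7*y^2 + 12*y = (y)*(y^2 + 7*y + 12) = y*(y + 3)*(y + 4)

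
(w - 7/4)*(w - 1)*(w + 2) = w^3 - 3*w^2/4 - 15*w/4 + 7/2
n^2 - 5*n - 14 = (n - 7)*(n + 2)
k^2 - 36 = (k - 6)*(k + 6)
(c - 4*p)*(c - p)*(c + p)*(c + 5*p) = c^4 + c^3*p - 21*c^2*p^2 - c*p^3 + 20*p^4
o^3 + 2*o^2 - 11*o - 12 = (o - 3)*(o + 1)*(o + 4)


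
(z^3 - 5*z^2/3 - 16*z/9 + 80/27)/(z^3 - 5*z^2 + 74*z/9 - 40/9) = (z + 4/3)/(z - 2)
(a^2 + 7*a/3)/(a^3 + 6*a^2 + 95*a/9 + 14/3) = 3*a/(3*a^2 + 11*a + 6)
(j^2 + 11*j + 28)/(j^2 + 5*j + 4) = (j + 7)/(j + 1)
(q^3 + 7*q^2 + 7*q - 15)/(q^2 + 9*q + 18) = (q^2 + 4*q - 5)/(q + 6)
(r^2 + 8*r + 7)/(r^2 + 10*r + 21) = (r + 1)/(r + 3)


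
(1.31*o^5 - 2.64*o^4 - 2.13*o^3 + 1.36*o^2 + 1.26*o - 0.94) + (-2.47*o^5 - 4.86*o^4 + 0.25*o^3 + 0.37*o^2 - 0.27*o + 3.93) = -1.16*o^5 - 7.5*o^4 - 1.88*o^3 + 1.73*o^2 + 0.99*o + 2.99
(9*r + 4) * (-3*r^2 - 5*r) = -27*r^3 - 57*r^2 - 20*r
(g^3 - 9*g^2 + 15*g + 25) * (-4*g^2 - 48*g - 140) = -4*g^5 - 12*g^4 + 232*g^3 + 440*g^2 - 3300*g - 3500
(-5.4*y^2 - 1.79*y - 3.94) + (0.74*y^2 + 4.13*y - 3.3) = -4.66*y^2 + 2.34*y - 7.24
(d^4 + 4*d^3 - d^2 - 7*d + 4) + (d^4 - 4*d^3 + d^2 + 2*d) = 2*d^4 - 5*d + 4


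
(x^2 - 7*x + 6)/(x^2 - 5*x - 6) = (x - 1)/(x + 1)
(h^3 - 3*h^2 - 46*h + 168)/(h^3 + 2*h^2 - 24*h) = (h^2 + h - 42)/(h*(h + 6))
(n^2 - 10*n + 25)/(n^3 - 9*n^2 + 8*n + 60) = (n - 5)/(n^2 - 4*n - 12)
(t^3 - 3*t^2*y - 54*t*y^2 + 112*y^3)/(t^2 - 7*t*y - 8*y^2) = (t^2 + 5*t*y - 14*y^2)/(t + y)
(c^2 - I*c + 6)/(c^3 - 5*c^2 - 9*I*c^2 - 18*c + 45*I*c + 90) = (c + 2*I)/(c^2 - c*(5 + 6*I) + 30*I)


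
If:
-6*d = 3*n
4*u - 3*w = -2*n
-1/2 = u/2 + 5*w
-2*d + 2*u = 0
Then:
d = -1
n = 2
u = -1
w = 0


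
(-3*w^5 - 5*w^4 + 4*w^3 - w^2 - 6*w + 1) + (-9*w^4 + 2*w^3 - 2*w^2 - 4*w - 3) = -3*w^5 - 14*w^4 + 6*w^3 - 3*w^2 - 10*w - 2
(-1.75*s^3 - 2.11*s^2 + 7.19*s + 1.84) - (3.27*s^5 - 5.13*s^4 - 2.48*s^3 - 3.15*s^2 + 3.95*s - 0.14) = -3.27*s^5 + 5.13*s^4 + 0.73*s^3 + 1.04*s^2 + 3.24*s + 1.98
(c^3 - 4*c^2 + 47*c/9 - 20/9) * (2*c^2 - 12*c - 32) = 2*c^5 - 20*c^4 + 238*c^3/9 + 548*c^2/9 - 1264*c/9 + 640/9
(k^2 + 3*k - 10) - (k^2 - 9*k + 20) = 12*k - 30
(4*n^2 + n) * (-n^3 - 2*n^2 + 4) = -4*n^5 - 9*n^4 - 2*n^3 + 16*n^2 + 4*n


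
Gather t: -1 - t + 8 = 7 - t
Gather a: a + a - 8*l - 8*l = 2*a - 16*l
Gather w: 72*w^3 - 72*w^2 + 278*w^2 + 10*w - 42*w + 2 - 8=72*w^3 + 206*w^2 - 32*w - 6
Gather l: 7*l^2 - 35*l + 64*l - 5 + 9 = 7*l^2 + 29*l + 4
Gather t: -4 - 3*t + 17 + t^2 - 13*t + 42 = t^2 - 16*t + 55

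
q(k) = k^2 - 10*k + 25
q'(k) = 2*k - 10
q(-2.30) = 53.29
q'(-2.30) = -14.60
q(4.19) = 0.66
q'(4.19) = -1.62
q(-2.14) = 50.98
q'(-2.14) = -14.28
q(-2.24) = 52.42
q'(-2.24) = -14.48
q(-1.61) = 43.69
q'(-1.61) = -13.22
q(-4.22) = 85.01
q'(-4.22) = -18.44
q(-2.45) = 55.50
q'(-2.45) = -14.90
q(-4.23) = 85.19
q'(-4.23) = -18.46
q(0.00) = 25.00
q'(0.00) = -10.00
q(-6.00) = 121.00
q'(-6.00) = -22.00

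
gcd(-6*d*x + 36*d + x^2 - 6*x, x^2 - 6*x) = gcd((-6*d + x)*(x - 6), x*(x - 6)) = x - 6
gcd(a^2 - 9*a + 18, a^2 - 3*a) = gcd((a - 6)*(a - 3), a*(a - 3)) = a - 3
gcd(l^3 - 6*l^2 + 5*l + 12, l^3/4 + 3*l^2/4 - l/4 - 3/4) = l + 1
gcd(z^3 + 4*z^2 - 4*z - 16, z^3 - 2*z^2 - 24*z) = z + 4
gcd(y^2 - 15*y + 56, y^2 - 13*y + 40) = y - 8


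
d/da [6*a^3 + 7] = 18*a^2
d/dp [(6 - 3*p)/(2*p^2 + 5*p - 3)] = 3*(2*p^2 - 8*p - 7)/(4*p^4 + 20*p^3 + 13*p^2 - 30*p + 9)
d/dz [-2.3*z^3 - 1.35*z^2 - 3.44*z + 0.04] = -6.9*z^2 - 2.7*z - 3.44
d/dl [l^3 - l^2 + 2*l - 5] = 3*l^2 - 2*l + 2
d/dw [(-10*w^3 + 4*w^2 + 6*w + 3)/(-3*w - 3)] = (20*w^3 + 26*w^2 - 8*w - 3)/(3*(w^2 + 2*w + 1))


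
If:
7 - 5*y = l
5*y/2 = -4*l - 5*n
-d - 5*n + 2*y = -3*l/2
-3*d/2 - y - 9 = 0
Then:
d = -491/67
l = -397/134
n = 1841/1340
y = 267/134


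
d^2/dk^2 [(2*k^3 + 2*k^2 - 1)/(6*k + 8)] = (18*k^3 + 72*k^2 + 96*k + 23)/(27*k^3 + 108*k^2 + 144*k + 64)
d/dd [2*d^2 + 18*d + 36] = 4*d + 18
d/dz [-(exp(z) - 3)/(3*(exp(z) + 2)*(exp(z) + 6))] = (exp(2*z) - 6*exp(z) - 36)*exp(z)/(3*(exp(4*z) + 16*exp(3*z) + 88*exp(2*z) + 192*exp(z) + 144))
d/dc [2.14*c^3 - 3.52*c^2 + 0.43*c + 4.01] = 6.42*c^2 - 7.04*c + 0.43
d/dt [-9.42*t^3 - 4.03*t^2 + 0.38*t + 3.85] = -28.26*t^2 - 8.06*t + 0.38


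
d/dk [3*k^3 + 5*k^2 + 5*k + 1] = 9*k^2 + 10*k + 5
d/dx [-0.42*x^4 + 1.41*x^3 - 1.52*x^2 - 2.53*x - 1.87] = -1.68*x^3 + 4.23*x^2 - 3.04*x - 2.53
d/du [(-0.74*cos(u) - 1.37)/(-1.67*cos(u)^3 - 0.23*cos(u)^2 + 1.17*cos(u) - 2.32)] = (2.4716*cos(u)^3 + 7.0339*cos(u)^2 + 0.6302*cos(u) - 3.3197)*sin(u)/(2.7889*cos(u)^6 + 0.7682*cos(u)^5 - 3.8549*cos(u)^4 + 7.2106*cos(u)^3 + 2.4361*cos(u)^2 - 5.4288*cos(u) + 5.3824)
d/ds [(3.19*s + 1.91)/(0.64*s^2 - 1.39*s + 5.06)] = (-2.0416*s^2 - 2.4448*s + 18.7963)/(0.4096*s^4 - 1.7792*s^3 + 8.4089*s^2 - 14.0668*s + 25.6036)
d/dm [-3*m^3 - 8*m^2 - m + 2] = -9*m^2 - 16*m - 1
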